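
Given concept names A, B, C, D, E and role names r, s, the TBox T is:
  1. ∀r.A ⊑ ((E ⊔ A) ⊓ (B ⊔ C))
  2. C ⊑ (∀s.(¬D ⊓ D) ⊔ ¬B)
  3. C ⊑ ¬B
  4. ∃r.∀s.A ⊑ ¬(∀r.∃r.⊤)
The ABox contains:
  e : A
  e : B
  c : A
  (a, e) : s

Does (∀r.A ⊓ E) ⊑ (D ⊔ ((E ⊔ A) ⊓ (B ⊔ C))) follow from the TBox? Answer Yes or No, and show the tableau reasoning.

1. (∀r.A ⊓ E) ⊑ (D ⊔ ((E ⊔ A) ⊓ (B ⊔ C)))  ⇔  ((∀r.A ⊓ E) ⊓ (¬D ⊓ ((¬E ⊓ ¬A) ⊔ (¬B ⊓ ¬C)))) unsat w.r.t. T
   all branches close; clash {C, ¬C} at x₀
2. Hence (∀r.A ⊓ E) ⊑ (D ⊔ ((E ⊔ A) ⊓ (B ⊔ C))): entailed.

Yes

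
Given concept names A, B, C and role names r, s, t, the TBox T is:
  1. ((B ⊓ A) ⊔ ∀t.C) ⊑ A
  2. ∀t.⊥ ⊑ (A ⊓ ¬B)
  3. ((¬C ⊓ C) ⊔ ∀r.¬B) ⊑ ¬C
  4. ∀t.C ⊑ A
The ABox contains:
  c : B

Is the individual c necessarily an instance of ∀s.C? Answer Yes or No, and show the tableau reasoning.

No

1. c : ∀s.C?  L(c) = {B} ∪ {∃s.¬C}
   open: L(c) ⊇ {B, C, ¬A, ∃r.B, ∃s.¬C, …} (+ ∃-successors) — c ∉ ∀s.C possible
2. Hence c : ∀s.C: not entailed.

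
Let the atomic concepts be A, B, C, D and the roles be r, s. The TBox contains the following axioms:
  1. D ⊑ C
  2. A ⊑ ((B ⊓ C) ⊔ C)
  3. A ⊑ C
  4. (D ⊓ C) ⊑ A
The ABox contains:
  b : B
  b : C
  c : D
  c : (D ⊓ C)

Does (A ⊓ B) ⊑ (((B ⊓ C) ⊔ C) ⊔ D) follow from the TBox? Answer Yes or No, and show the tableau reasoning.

1. (A ⊓ B) ⊑ (((B ⊓ C) ⊔ C) ⊔ D)  ⇔  ((A ⊓ B) ⊓ (((¬B ⊔ ¬C) ⊓ ¬C) ⊓ ¬D)) unsat w.r.t. T
   all branches close; clash {C, ¬C} at x₀
2. Hence (A ⊓ B) ⊑ (((B ⊓ C) ⊔ C) ⊔ D): entailed.

Yes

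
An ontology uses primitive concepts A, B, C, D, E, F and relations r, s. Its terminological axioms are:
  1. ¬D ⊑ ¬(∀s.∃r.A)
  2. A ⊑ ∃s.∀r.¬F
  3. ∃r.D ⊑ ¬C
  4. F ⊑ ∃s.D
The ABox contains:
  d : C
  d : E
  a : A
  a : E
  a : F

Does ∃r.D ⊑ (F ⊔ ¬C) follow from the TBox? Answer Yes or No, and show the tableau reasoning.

1. ∃r.D ⊑ (F ⊔ ¬C)  ⇔  (∃r.D ⊓ (¬F ⊓ C)) unsat w.r.t. T
   all branches close; clash {C, ¬C} at x₀
2. Hence ∃r.D ⊑ (F ⊔ ¬C): entailed.

Yes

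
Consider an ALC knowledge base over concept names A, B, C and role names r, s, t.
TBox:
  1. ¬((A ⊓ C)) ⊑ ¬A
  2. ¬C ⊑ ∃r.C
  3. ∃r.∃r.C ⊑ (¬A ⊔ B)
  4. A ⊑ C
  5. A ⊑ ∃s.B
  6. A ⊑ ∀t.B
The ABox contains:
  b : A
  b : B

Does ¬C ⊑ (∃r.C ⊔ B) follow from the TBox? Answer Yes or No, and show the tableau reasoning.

Yes

1. ¬C ⊑ (∃r.C ⊔ B)  ⇔  (¬C ⊓ (∀r.¬C ⊓ ¬B)) unsat w.r.t. T
   all branches close; clash {C, ¬C} at an ∃-successor
2. Hence ¬C ⊑ (∃r.C ⊔ B): entailed.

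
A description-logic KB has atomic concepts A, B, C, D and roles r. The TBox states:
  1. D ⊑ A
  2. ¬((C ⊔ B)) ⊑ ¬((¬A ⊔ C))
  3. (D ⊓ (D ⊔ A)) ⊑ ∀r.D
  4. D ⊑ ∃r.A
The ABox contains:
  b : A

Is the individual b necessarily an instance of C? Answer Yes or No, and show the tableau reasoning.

1. b : C?  L(b) = {A} ∪ {¬C}
   open: L(b) ⊇ {A, B, ¬C, ¬D} — b ∉ C possible
2. Hence b : C: not entailed.

No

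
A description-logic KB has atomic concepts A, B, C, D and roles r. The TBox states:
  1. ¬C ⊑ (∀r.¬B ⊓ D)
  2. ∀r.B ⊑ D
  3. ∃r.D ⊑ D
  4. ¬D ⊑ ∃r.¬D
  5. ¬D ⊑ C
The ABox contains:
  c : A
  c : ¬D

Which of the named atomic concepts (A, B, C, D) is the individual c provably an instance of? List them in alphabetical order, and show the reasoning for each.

1. c : A?  L(c) = {A, ¬D} ∪ {¬A}
   clash {A, ¬A} at c — c ∈ A
2. c : B?  L(c) = {A, ¬D} ∪ {¬B}
   apply at c: ¬D⊑∃r.¬D; ¬D⊑C
   open: L(c) ⊇ {A, C, ¬B, ¬D, ∀r.¬D, …} (+ ∃-successors) — c ∉ B possible
3. c : C?  L(c) = {A, ¬D} ∪ {¬C}
   clash {C, ¬C} at c — c ∈ C
4. c : D?  L(c) = {A, ¬D} ∪ {¬D}
   apply at c: ¬D⊑∃r.¬D; ¬D⊑C
   open: L(c) ⊇ {A, C, ¬D, ∀r.¬D, ∃r.¬B, …} (+ ∃-successors) — c ∉ D possible
5. Entailed for c: {A, C}

{A, C}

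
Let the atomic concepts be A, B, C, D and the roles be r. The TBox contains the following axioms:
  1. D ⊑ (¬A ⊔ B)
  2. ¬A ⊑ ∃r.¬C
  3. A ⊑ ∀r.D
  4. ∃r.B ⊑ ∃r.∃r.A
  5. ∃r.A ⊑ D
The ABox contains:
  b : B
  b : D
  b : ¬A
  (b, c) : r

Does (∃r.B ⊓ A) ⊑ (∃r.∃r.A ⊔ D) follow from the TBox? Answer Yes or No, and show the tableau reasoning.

1. (∃r.B ⊓ A) ⊑ (∃r.∃r.A ⊔ D)  ⇔  ((∃r.B ⊓ A) ⊓ (∀r.∀r.¬A ⊓ ¬D)) unsat w.r.t. T
   all branches close; clash {D, ¬D} at x₀
2. Hence (∃r.B ⊓ A) ⊑ (∃r.∃r.A ⊔ D): entailed.

Yes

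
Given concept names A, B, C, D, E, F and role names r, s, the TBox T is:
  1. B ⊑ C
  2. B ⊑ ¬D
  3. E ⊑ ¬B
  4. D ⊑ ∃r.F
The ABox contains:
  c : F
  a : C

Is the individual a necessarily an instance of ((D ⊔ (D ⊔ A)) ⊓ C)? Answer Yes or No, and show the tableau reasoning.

No

1. a : ((D ⊔ (D ⊔ A)) ⊓ C)?  L(a) = {C} ∪ {((¬D ⊓ (¬D ⊓ ¬A)) ⊔ ¬C)}
   open: L(a) ⊇ {C, ¬A, ¬B, ¬D} — a ∉ ((D ⊔ (D ⊔ A)) ⊓ C) possible
2. Hence a : ((D ⊔ (D ⊔ A)) ⊓ C): not entailed.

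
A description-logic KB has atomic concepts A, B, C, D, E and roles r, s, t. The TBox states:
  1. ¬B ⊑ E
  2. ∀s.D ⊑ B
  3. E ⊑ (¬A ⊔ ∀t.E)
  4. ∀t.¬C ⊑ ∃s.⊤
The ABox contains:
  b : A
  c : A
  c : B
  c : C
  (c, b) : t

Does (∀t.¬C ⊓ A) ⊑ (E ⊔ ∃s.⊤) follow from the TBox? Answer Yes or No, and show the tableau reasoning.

1. (∀t.¬C ⊓ A) ⊑ (E ⊔ ∃s.⊤)  ⇔  ((∀t.¬C ⊓ A) ⊓ (¬E ⊓ ∀s.⊥)) unsat w.r.t. T
   all branches close; clash {E, ¬E} at x₀
2. Hence (∀t.¬C ⊓ A) ⊑ (E ⊔ ∃s.⊤): entailed.

Yes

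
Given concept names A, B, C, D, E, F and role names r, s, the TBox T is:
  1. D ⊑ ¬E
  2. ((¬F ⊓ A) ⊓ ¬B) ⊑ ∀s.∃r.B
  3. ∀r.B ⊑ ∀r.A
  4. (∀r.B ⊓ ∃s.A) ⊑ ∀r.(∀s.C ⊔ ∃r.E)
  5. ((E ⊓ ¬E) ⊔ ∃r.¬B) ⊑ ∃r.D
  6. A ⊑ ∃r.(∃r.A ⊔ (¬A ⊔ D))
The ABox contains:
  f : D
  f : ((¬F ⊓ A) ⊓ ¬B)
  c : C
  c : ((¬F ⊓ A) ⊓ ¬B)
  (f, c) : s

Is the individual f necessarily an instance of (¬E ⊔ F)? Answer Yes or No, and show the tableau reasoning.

Yes

1. f : (¬E ⊔ F)?  L(f) = {D, ((¬F ⊓ A) ⊓ ¬B)} ∪ {(E ⊓ ¬F)}
   clash {E, ¬E} at f — f ∈ (¬E ⊔ F)
2. Hence f : (¬E ⊔ F): entailed.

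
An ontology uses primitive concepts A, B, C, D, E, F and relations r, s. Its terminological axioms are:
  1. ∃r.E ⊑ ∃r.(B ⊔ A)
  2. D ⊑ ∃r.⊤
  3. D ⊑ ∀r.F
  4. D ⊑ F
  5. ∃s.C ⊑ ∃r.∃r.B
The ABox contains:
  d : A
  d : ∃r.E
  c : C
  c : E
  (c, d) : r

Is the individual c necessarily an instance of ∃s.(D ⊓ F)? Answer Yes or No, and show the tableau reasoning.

1. c : ∃s.(D ⊓ F)?  L(c) = {C, E} ∪ {∀s.(¬D ⊔ ¬F)}
   open: L(c) ⊇ {C, E, ¬D, ∀r.¬E, ∀s.(¬D ⊔ ¬F), …} — c ∉ ∃s.(D ⊓ F) possible
2. Hence c : ∃s.(D ⊓ F): not entailed.

No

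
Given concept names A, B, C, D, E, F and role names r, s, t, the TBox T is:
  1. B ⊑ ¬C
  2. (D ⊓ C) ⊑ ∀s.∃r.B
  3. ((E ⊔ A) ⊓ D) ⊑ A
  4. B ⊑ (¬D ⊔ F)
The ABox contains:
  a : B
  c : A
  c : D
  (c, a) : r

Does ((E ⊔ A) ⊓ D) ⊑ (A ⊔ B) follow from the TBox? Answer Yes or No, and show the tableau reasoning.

Yes

1. ((E ⊔ A) ⊓ D) ⊑ (A ⊔ B)  ⇔  (((E ⊔ A) ⊓ D) ⊓ (¬A ⊓ ¬B)) unsat w.r.t. T
   all branches close; clash {A, ¬A} at x₀
2. Hence ((E ⊔ A) ⊓ D) ⊑ (A ⊔ B): entailed.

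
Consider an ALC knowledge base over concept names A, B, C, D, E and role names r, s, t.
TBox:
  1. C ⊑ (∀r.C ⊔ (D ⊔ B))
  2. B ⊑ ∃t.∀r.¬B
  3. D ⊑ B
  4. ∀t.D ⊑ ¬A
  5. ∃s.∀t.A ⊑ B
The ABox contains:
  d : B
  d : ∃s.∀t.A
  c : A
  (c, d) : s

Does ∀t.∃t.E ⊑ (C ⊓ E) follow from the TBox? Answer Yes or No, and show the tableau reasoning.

1. ∀t.∃t.E ⊑ (C ⊓ E)  ⇔  (∀t.∃t.E ⊓ (¬C ⊔ ¬E)) unsat w.r.t. T
   open: L(x₀) ⊇ {¬B, ¬C, ¬D, ∀s.∃t.¬A, ∀t.∃t.E, …} (+ ∃-successors)
2. Hence ∀t.∃t.E ⊑ (C ⊓ E): not entailed.

No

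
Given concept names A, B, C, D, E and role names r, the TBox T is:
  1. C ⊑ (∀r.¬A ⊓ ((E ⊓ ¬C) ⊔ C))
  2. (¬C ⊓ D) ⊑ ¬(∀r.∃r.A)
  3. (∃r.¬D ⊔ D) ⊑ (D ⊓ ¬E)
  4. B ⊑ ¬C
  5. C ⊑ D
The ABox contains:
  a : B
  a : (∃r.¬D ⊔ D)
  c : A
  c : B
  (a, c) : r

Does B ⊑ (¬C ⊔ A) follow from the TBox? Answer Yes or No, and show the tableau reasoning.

1. B ⊑ (¬C ⊔ A)  ⇔  (B ⊓ (C ⊓ ¬A)) unsat w.r.t. T
   all branches close; clash {C, ¬C} at x₀
2. Hence B ⊑ (¬C ⊔ A): entailed.

Yes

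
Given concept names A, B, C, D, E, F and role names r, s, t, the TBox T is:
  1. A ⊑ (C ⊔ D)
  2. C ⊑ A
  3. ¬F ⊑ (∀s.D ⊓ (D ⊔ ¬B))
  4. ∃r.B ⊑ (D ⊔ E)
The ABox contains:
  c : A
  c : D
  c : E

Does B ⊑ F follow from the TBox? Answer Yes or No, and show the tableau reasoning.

1. B ⊑ F  ⇔  (B ⊓ ¬F) unsat w.r.t. T
   apply at x₀: ¬F⊑(∀s.D ⊓ (D ⊔ ¬B))
   open: L(x₀) ⊇ {B, D, ¬A, ¬C, ¬F, …}
2. Hence B ⊑ F: not entailed.

No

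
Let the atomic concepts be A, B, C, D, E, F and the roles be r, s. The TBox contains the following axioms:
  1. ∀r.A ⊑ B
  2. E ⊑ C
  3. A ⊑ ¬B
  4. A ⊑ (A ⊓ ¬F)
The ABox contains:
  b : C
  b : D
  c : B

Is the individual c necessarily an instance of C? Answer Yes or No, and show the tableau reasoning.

No

1. c : C?  L(c) = {B} ∪ {¬C}
   open: L(c) ⊇ {B, ¬A, ¬C, ¬E} — c ∉ C possible
2. Hence c : C: not entailed.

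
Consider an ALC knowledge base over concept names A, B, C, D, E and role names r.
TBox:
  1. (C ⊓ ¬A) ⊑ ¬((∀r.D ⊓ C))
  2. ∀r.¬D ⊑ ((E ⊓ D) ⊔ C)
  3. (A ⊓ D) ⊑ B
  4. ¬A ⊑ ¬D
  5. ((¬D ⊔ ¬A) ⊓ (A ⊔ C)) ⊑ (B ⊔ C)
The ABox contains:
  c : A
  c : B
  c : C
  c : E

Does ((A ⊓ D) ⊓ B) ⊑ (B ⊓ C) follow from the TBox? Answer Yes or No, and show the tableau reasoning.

1. ((A ⊓ D) ⊓ B) ⊑ (B ⊓ C)  ⇔  (((A ⊓ D) ⊓ B) ⊓ (¬B ⊔ ¬C)) unsat w.r.t. T
   open: L(x₀) ⊇ {A, B, D, ¬C, ∃r.D} (+ ∃-successors)
2. Hence ((A ⊓ D) ⊓ B) ⊑ (B ⊓ C): not entailed.

No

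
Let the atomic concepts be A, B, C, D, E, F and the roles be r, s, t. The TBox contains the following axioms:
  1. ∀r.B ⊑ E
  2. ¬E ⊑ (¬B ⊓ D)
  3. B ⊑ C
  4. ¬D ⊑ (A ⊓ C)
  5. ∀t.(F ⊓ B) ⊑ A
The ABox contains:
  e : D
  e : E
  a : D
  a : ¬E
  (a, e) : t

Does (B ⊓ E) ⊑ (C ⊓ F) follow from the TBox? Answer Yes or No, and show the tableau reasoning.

No

1. (B ⊓ E) ⊑ (C ⊓ F)  ⇔  ((B ⊓ E) ⊓ (¬C ⊔ ¬F)) unsat w.r.t. T
   apply at x₀: B⊑C
   open: L(x₀) ⊇ {B, C, D, E, ¬F, …} (+ ∃-successors)
2. Hence (B ⊓ E) ⊑ (C ⊓ F): not entailed.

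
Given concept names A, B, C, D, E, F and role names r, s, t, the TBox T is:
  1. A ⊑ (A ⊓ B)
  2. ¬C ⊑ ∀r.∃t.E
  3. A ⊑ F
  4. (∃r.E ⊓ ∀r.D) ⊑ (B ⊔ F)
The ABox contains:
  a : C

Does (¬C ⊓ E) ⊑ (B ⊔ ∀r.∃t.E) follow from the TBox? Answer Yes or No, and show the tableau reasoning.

Yes

1. (¬C ⊓ E) ⊑ (B ⊔ ∀r.∃t.E)  ⇔  ((¬C ⊓ E) ⊓ (¬B ⊓ ∃r.∀t.¬E)) unsat w.r.t. T
   all branches close; clash {B, ¬B} at x₀
2. Hence (¬C ⊓ E) ⊑ (B ⊔ ∀r.∃t.E): entailed.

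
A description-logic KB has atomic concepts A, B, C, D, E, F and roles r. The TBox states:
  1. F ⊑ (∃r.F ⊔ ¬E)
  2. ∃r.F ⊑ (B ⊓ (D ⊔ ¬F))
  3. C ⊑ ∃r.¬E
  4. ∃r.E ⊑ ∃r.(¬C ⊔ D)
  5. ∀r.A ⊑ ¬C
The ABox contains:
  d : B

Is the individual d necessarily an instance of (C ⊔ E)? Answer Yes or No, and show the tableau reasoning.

1. d : (C ⊔ E)?  L(d) = {B} ∪ {(¬C ⊓ ¬E)}
   open: L(d) ⊇ {B, ¬C, ¬E, ¬F, ∀r.¬E, …} — d ∉ (C ⊔ E) possible
2. Hence d : (C ⊔ E): not entailed.

No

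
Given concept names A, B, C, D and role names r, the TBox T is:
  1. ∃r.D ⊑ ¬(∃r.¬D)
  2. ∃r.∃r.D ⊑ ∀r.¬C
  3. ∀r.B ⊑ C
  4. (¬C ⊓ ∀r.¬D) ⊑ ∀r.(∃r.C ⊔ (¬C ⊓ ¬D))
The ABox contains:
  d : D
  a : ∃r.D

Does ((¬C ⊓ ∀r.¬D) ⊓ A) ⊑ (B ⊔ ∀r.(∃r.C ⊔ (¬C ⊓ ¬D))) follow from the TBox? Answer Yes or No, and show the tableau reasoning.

1. ((¬C ⊓ ∀r.¬D) ⊓ A) ⊑ (B ⊔ ∀r.(∃r.C ⊔ (¬C ⊓ ¬D)))  ⇔  (((¬C ⊓ ∀r.¬D) ⊓ A) ⊓ (¬B ⊓ ∃r.(∀r.¬C ⊓ (C ⊔ D)))) unsat w.r.t. T
   all branches close; clash {C, ¬C} at x₀
2. Hence ((¬C ⊓ ∀r.¬D) ⊓ A) ⊑ (B ⊔ ∀r.(∃r.C ⊔ (¬C ⊓ ¬D))): entailed.

Yes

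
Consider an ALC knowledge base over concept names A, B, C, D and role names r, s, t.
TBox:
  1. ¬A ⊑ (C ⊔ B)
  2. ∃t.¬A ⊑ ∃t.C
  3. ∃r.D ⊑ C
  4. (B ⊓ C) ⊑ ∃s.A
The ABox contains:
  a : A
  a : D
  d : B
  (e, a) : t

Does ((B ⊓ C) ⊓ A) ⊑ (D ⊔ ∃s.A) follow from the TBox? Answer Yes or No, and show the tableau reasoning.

1. ((B ⊓ C) ⊓ A) ⊑ (D ⊔ ∃s.A)  ⇔  (((B ⊓ C) ⊓ A) ⊓ (¬D ⊓ ∀s.¬A)) unsat w.r.t. T
   all branches close; clash {A, ¬A} at an ∃-successor
2. Hence ((B ⊓ C) ⊓ A) ⊑ (D ⊔ ∃s.A): entailed.

Yes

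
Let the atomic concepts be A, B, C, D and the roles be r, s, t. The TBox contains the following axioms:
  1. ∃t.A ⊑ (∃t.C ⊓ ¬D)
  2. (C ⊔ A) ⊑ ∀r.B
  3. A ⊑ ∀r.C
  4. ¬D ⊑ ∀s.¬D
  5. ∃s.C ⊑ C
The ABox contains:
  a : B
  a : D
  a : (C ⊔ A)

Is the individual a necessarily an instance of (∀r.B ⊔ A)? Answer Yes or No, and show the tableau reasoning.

Yes

1. a : (∀r.B ⊔ A)?  L(a) = {B, D, (C ⊔ A)} ∪ {(∃r.¬B ⊓ ¬A)}
   clash {A, ¬A} at a — a ∈ (∀r.B ⊔ A)
2. Hence a : (∀r.B ⊔ A): entailed.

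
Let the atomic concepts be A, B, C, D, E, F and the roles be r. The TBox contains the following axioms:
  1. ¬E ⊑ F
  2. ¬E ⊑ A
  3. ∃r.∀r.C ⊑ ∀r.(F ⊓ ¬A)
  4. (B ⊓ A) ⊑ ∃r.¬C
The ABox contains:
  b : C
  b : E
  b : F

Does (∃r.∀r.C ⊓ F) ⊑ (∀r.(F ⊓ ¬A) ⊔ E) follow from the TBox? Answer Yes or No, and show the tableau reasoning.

Yes

1. (∃r.∀r.C ⊓ F) ⊑ (∀r.(F ⊓ ¬A) ⊔ E)  ⇔  ((∃r.∀r.C ⊓ F) ⊓ (∃r.(¬F ⊔ A) ⊓ ¬E)) unsat w.r.t. T
   all branches close; clash {A, ¬A} at an ∃-successor
2. Hence (∃r.∀r.C ⊓ F) ⊑ (∀r.(F ⊓ ¬A) ⊔ E): entailed.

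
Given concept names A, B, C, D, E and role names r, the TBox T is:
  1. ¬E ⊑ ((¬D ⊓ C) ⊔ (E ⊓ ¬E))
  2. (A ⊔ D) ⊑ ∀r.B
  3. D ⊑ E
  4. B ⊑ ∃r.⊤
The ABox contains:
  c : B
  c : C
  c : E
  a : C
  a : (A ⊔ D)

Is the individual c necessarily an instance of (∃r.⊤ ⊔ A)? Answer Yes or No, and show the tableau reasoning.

1. c : (∃r.⊤ ⊔ A)?  L(c) = {B, C, E} ∪ {(∀r.⊥ ⊓ ¬A)}
   clash ⊥ at an ∃-successor — c ∈ (∃r.⊤ ⊔ A)
2. Hence c : (∃r.⊤ ⊔ A): entailed.

Yes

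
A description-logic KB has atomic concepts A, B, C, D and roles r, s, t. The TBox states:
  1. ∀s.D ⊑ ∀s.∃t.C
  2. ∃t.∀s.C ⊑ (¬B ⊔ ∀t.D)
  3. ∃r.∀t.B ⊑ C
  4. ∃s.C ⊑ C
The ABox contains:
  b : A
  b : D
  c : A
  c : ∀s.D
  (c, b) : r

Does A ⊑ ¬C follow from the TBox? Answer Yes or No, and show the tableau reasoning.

No

1. A ⊑ ¬C  ⇔  (A ⊓ C) unsat w.r.t. T
   open: L(x₀) ⊇ {A, C, ∀t.∃s.¬C, ∃s.¬D} (+ ∃-successors)
2. Hence A ⊑ ¬C: not entailed.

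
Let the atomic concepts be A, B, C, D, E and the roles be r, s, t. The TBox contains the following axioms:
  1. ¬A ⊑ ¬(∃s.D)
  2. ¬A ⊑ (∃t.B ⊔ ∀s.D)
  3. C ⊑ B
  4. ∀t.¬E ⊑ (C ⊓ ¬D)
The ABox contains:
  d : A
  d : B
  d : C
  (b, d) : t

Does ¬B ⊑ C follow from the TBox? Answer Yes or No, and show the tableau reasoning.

1. ¬B ⊑ C  ⇔  (¬B ⊓ ¬C) unsat w.r.t. T
   open: L(x₀) ⊇ {A, ¬B, ¬C, ∃t.E} (+ ∃-successors)
2. Hence ¬B ⊑ C: not entailed.

No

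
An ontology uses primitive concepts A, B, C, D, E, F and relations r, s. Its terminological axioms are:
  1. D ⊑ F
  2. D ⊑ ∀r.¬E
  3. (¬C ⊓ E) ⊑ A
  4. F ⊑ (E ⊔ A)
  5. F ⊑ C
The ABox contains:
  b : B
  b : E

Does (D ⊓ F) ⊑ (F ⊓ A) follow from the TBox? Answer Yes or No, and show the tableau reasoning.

No

1. (D ⊓ F) ⊑ (F ⊓ A)  ⇔  ((D ⊓ F) ⊓ (¬F ⊔ ¬A)) unsat w.r.t. T
   apply at x₀: D⊑∀r.¬E; F⊑(E ⊔ A); F⊑C
   open: L(x₀) ⊇ {C, D, E, F, ¬A, …}
2. Hence (D ⊓ F) ⊑ (F ⊓ A): not entailed.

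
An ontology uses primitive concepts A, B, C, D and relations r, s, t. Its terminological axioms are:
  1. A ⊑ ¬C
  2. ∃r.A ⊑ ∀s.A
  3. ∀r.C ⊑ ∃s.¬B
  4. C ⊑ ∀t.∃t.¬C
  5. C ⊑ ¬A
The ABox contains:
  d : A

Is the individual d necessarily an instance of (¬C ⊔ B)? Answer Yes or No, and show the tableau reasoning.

Yes

1. d : (¬C ⊔ B)?  L(d) = {A} ∪ {(C ⊓ ¬B)}
   clash {C, ¬C} at d — d ∈ (¬C ⊔ B)
2. Hence d : (¬C ⊔ B): entailed.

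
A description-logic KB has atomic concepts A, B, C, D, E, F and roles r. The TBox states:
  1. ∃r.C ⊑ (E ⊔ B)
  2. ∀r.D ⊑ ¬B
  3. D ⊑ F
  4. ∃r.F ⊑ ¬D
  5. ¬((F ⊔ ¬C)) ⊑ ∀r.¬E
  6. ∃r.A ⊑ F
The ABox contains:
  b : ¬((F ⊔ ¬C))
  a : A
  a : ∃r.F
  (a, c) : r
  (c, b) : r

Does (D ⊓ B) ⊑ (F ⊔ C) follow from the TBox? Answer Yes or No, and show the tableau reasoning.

1. (D ⊓ B) ⊑ (F ⊔ C)  ⇔  ((D ⊓ B) ⊓ (¬F ⊓ ¬C)) unsat w.r.t. T
   all branches close; clash {F, ¬F} at x₀
2. Hence (D ⊓ B) ⊑ (F ⊔ C): entailed.

Yes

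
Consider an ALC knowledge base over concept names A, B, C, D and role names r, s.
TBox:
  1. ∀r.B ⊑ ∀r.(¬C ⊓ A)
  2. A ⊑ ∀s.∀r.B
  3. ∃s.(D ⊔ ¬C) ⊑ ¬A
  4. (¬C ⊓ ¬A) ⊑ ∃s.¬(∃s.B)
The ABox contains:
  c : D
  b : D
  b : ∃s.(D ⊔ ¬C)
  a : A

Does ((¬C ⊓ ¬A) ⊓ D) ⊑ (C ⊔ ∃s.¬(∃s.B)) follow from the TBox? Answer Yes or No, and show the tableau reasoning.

Yes

1. ((¬C ⊓ ¬A) ⊓ D) ⊑ (C ⊔ ∃s.¬(∃s.B))  ⇔  (((¬C ⊓ ¬A) ⊓ D) ⊓ (¬C ⊓ ∀s.∃s.B)) unsat w.r.t. T
   all branches close; clash {B, ¬B} at an ∃-successor
2. Hence ((¬C ⊓ ¬A) ⊓ D) ⊑ (C ⊔ ∃s.¬(∃s.B)): entailed.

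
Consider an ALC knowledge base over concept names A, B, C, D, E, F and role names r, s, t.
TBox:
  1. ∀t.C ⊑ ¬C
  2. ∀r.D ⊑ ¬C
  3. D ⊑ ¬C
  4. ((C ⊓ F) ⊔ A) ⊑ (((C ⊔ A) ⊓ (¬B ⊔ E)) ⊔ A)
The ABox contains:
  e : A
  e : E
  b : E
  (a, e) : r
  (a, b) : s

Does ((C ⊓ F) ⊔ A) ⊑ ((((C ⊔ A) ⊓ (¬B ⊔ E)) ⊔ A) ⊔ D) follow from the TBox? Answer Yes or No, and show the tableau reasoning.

Yes

1. ((C ⊓ F) ⊔ A) ⊑ ((((C ⊔ A) ⊓ (¬B ⊔ E)) ⊔ A) ⊔ D)  ⇔  (((C ⊓ F) ⊔ A) ⊓ ((((¬C ⊓ ¬A) ⊔ (B ⊓ ¬E)) ⊓ ¬A) ⊓ ¬D)) unsat w.r.t. T
   all branches close; clash {A, ¬A} at x₀
2. Hence ((C ⊓ F) ⊔ A) ⊑ ((((C ⊔ A) ⊓ (¬B ⊔ E)) ⊔ A) ⊔ D): entailed.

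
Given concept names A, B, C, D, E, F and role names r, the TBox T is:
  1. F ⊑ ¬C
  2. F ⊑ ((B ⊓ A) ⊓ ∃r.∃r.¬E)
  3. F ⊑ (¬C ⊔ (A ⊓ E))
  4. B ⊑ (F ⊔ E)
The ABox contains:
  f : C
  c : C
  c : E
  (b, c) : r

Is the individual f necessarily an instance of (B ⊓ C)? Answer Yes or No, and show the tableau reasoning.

1. f : (B ⊓ C)?  L(f) = {C} ∪ {(¬B ⊔ ¬C)}
   open: L(f) ⊇ {C, ¬B, ¬F} — f ∉ (B ⊓ C) possible
2. Hence f : (B ⊓ C): not entailed.

No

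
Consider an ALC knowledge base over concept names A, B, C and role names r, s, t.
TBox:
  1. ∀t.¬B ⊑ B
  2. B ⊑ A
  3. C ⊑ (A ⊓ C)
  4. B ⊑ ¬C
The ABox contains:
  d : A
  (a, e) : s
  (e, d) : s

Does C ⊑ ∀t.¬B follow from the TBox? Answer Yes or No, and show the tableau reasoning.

1. C ⊑ ∀t.¬B  ⇔  (C ⊓ ∃t.B) unsat w.r.t. T
   apply at x₀: C⊑(A ⊓ C)
   open: L(x₀) ⊇ {A, C, ¬B, ∃t.B} (+ ∃-successors)
2. Hence C ⊑ ∀t.¬B: not entailed.

No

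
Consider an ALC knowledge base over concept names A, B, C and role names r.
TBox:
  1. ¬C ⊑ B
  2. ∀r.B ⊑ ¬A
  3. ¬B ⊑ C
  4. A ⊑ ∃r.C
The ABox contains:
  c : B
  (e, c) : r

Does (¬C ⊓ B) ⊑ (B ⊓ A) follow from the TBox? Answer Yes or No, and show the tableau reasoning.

1. (¬C ⊓ B) ⊑ (B ⊓ A)  ⇔  ((¬C ⊓ B) ⊓ (¬B ⊔ ¬A)) unsat w.r.t. T
   open: L(x₀) ⊇ {B, ¬A, ¬C}
2. Hence (¬C ⊓ B) ⊑ (B ⊓ A): not entailed.

No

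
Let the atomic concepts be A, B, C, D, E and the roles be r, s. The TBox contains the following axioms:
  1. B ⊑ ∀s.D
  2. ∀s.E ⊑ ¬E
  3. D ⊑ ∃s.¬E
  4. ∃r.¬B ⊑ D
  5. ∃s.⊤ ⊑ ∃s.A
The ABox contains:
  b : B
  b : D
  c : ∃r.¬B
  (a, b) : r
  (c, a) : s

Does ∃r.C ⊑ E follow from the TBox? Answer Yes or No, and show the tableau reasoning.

No

1. ∃r.C ⊑ E  ⇔  (∃r.C ⊓ ¬E) unsat w.r.t. T
   open: L(x₀) ⊇ {¬B, ¬D, ¬E, ∀r.B, ∀s.⊥, …} (+ ∃-successors)
2. Hence ∃r.C ⊑ E: not entailed.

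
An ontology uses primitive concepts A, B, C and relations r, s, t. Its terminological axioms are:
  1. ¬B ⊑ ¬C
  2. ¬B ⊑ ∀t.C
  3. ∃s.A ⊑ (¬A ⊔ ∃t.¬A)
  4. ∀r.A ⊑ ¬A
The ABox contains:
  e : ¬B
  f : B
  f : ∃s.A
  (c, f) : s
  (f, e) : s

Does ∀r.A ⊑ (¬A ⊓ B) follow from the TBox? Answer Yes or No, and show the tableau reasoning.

1. ∀r.A ⊑ (¬A ⊓ B)  ⇔  (∀r.A ⊓ (A ⊔ ¬B)) unsat w.r.t. T
   apply at x₀: ∀r.A⊑¬A
   open: L(x₀) ⊇ {¬A, ¬B, ¬C, ∀r.A, ∀s.¬A, …}
2. Hence ∀r.A ⊑ (¬A ⊓ B): not entailed.

No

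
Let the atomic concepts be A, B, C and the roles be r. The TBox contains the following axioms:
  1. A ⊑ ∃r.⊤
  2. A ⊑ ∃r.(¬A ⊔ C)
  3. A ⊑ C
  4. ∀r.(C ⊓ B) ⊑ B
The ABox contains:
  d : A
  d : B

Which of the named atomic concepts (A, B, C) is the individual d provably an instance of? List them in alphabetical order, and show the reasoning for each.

1. d : A?  L(d) = {A, B} ∪ {¬A}
   clash {A, ¬A} at d — d ∈ A
2. d : B?  L(d) = {A, B} ∪ {¬B}
   clash {B, ¬B} at d — d ∈ B
3. d : C?  L(d) = {A, B} ∪ {¬C}
   clash {C, ¬C} at d — d ∈ C
4. Entailed for d: {A, B, C}

{A, B, C}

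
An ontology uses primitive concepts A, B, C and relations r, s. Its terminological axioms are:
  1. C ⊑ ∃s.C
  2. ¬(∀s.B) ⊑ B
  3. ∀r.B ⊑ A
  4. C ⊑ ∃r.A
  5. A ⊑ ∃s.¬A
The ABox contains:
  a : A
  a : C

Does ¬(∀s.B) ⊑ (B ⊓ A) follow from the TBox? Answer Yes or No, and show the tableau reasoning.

No

1. ¬(∀s.B) ⊑ (B ⊓ A)  ⇔  (∃s.¬B ⊓ (¬B ⊔ ¬A)) unsat w.r.t. T
   apply at x₀: ¬(∀s.B)⊑B
   open: L(x₀) ⊇ {B, ¬A, ¬C, ∃r.¬B, ∃s.¬B} (+ ∃-successors)
2. Hence ¬(∀s.B) ⊑ (B ⊓ A): not entailed.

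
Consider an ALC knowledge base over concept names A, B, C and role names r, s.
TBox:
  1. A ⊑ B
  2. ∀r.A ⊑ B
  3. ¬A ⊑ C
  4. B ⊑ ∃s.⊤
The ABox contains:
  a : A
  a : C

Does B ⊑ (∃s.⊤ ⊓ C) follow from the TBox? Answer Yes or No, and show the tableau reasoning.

No

1. B ⊑ (∃s.⊤ ⊓ C)  ⇔  (B ⊓ (∀s.⊥ ⊔ ¬C)) unsat w.r.t. T
   apply at x₀: B⊑∃s.⊤
   open: L(x₀) ⊇ {A, B, ¬C, ∃s.⊤} (+ ∃-successors)
2. Hence B ⊑ (∃s.⊤ ⊓ C): not entailed.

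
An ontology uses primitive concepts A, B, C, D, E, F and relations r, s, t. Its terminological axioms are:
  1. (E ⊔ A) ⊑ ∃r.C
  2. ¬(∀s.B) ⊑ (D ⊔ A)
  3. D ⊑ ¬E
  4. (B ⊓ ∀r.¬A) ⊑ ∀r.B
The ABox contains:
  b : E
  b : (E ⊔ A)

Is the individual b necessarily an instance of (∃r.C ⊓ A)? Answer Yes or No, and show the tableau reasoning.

1. b : (∃r.C ⊓ A)?  L(b) = {E, (E ⊔ A)} ∪ {(∀r.¬C ⊔ ¬A)}
   apply at b: (E ⊔ A)⊑∃r.C
   open: L(b) ⊇ {E, ¬A, ¬B, ¬D, ∀s.B, …} (+ ∃-successors) — b ∉ (∃r.C ⊓ A) possible
2. Hence b : (∃r.C ⊓ A): not entailed.

No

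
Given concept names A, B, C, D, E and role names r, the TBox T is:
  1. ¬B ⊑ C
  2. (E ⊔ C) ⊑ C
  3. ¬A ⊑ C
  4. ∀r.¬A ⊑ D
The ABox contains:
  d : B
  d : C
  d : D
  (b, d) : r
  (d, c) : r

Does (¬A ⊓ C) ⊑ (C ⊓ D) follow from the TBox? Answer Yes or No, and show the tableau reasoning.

1. (¬A ⊓ C) ⊑ (C ⊓ D)  ⇔  ((¬A ⊓ C) ⊓ (¬C ⊔ ¬D)) unsat w.r.t. T
   open: L(x₀) ⊇ {C, ¬A, ¬D, ∃r.A} (+ ∃-successors)
2. Hence (¬A ⊓ C) ⊑ (C ⊓ D): not entailed.

No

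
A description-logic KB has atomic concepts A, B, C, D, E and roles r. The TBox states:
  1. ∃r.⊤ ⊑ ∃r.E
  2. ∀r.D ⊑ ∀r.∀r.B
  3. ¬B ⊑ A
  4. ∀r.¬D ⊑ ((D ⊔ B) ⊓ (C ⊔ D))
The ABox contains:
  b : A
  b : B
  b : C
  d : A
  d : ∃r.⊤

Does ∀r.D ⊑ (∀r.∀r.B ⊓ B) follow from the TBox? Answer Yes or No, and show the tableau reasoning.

No

1. ∀r.D ⊑ (∀r.∀r.B ⊓ B)  ⇔  (∀r.D ⊓ (∃r.∃r.¬B ⊔ ¬B)) unsat w.r.t. T
   apply at x₀: ∀r.D⊑∀r.∀r.B
   open: L(x₀) ⊇ {A, C, D, ¬B, ∀r.D, …}
2. Hence ∀r.D ⊑ (∀r.∀r.B ⊓ B): not entailed.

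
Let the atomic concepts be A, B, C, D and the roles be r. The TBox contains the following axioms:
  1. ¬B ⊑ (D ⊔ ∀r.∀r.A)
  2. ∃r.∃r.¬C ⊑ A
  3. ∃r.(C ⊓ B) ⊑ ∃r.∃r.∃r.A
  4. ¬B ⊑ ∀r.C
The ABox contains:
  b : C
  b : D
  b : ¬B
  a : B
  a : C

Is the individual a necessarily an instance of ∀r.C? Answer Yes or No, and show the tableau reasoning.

1. a : ∀r.C?  L(a) = {B, C} ∪ {∃r.¬C}
   open: L(a) ⊇ {B, C, ∀r.(¬C ⊔ ¬B), ∀r.∀r.C, ∃r.¬C} (+ ∃-successors) — a ∉ ∀r.C possible
2. Hence a : ∀r.C: not entailed.

No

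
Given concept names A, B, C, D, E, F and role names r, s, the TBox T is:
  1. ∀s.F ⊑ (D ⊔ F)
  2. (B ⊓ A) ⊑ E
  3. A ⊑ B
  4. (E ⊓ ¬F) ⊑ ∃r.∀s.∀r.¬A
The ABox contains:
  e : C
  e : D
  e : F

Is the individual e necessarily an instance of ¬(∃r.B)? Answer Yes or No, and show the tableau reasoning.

1. e : ¬(∃r.B)?  L(e) = {C, D, F} ∪ {∃r.B}
   open: L(e) ⊇ {C, D, F, ¬A, ∃r.B, …} (+ ∃-successors) — e ∉ ¬(∃r.B) possible
2. Hence e : ¬(∃r.B): not entailed.

No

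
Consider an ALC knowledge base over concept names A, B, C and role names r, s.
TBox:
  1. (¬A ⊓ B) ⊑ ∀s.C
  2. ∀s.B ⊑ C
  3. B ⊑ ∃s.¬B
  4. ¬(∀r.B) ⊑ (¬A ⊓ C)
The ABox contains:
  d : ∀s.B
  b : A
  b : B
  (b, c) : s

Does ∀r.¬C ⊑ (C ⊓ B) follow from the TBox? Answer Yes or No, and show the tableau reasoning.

No

1. ∀r.¬C ⊑ (C ⊓ B)  ⇔  (∀r.¬C ⊓ (¬C ⊔ ¬B)) unsat w.r.t. T
   open: L(x₀) ⊇ {A, ¬B, ¬C, ∀r.B, ∀r.¬C, …} (+ ∃-successors)
2. Hence ∀r.¬C ⊑ (C ⊓ B): not entailed.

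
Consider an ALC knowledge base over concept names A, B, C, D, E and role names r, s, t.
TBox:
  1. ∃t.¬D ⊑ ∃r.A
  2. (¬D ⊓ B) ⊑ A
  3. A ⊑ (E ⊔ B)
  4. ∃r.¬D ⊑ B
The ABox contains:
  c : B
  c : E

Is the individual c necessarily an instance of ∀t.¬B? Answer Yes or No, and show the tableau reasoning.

No

1. c : ∀t.¬B?  L(c) = {B, E} ∪ {∃t.B}
   open: L(c) ⊇ {B, D, E, ¬A, ∀t.D, …} (+ ∃-successors) — c ∉ ∀t.¬B possible
2. Hence c : ∀t.¬B: not entailed.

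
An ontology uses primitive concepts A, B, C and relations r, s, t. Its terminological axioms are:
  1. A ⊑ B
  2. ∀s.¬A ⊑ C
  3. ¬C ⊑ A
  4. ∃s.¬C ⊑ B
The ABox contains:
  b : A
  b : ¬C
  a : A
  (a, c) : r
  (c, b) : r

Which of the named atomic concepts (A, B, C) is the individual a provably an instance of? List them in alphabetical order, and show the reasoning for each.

{A, B}

1. a : A?  L(a) = {A} ∪ {¬A}
   clash {A, ¬A} at a — a ∈ A
2. a : B?  L(a) = {A} ∪ {¬B}
   clash {B, ¬B} at a — a ∈ B
3. a : C?  L(a) = {A} ∪ {¬C}
   apply at a: A⊑B
   open: L(a) ⊇ {A, B, ¬C, ∃s.A} (+ ∃-successors) — a ∉ C possible
4. Entailed for a: {A, B}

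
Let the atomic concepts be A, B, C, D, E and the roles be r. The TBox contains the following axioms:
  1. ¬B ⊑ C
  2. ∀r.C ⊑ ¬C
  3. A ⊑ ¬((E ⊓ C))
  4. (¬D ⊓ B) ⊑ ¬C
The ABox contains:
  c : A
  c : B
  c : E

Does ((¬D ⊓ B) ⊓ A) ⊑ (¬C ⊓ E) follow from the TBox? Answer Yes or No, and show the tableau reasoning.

1. ((¬D ⊓ B) ⊓ A) ⊑ (¬C ⊓ E)  ⇔  (((¬D ⊓ B) ⊓ A) ⊓ (C ⊔ ¬E)) unsat w.r.t. T
   apply at x₀: A⊑¬((E ⊓ C)); (¬D ⊓ B)⊑¬C
   open: L(x₀) ⊇ {A, B, ¬C, ¬D, ¬E}
2. Hence ((¬D ⊓ B) ⊓ A) ⊑ (¬C ⊓ E): not entailed.

No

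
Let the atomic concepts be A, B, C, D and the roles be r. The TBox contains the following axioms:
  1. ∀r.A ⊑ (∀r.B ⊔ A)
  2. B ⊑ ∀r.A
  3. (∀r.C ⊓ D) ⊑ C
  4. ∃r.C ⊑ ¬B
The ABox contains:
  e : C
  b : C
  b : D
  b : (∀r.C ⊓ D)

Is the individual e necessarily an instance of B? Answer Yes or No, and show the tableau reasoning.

1. e : B?  L(e) = {C} ∪ {¬B}
   open: L(e) ⊇ {C, ¬B, ∃r.¬A} (+ ∃-successors) — e ∉ B possible
2. Hence e : B: not entailed.

No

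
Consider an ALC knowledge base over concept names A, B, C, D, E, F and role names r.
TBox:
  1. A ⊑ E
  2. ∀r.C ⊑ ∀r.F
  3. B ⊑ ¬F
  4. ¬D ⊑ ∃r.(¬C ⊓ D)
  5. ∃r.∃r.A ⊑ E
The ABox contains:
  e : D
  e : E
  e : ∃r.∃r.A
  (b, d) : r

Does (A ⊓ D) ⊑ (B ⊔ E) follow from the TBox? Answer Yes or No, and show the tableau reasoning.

1. (A ⊓ D) ⊑ (B ⊔ E)  ⇔  ((A ⊓ D) ⊓ (¬B ⊓ ¬E)) unsat w.r.t. T
   all branches close; clash {E, ¬E} at x₀
2. Hence (A ⊓ D) ⊑ (B ⊔ E): entailed.

Yes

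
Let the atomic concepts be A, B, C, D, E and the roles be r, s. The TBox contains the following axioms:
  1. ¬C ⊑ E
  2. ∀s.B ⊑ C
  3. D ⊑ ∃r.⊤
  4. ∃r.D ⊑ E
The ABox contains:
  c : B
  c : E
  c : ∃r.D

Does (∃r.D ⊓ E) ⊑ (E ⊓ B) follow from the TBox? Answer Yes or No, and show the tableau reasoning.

No

1. (∃r.D ⊓ E) ⊑ (E ⊓ B)  ⇔  ((∃r.D ⊓ E) ⊓ (¬E ⊔ ¬B)) unsat w.r.t. T
   open: L(x₀) ⊇ {E, ¬B, ¬D, ∃r.D, ∃s.¬B} (+ ∃-successors)
2. Hence (∃r.D ⊓ E) ⊑ (E ⊓ B): not entailed.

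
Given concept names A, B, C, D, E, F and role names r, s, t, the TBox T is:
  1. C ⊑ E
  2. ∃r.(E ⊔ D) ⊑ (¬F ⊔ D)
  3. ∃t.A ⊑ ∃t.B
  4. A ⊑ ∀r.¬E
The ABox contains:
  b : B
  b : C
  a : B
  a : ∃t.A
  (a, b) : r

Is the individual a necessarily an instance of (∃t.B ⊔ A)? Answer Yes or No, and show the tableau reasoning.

1. a : (∃t.B ⊔ A)?  L(a) = {B, ∃t.A} ∪ {(∀t.¬B ⊓ ¬A)}
   clash {B, ¬B} at an ∃-successor — a ∈ (∃t.B ⊔ A)
2. Hence a : (∃t.B ⊔ A): entailed.

Yes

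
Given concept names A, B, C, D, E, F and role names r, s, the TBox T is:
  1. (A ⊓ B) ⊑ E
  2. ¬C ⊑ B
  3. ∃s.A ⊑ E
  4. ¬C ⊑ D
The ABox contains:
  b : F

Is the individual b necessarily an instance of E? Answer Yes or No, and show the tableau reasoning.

1. b : E?  L(b) = {F} ∪ {¬E}
   open: L(b) ⊇ {C, F, ¬A, ¬E, ∀s.¬A} — b ∉ E possible
2. Hence b : E: not entailed.

No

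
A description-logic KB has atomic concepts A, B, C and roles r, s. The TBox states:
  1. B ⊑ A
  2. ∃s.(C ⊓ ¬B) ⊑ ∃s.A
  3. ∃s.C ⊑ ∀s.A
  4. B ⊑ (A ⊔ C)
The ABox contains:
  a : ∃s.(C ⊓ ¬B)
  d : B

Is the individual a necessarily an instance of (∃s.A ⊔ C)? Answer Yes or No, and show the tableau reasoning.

1. a : (∃s.A ⊔ C)?  L(a) = {∃s.(C ⊓ ¬B)} ∪ {(∀s.¬A ⊓ ¬C)}
   clash {C, ¬C} at a — a ∈ (∃s.A ⊔ C)
2. Hence a : (∃s.A ⊔ C): entailed.

Yes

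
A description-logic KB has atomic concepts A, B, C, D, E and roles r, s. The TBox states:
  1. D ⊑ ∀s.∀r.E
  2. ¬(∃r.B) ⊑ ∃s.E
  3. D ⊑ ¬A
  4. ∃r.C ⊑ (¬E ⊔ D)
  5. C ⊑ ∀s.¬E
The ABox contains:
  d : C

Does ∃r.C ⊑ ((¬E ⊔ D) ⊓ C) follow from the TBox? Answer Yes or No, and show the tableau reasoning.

1. ∃r.C ⊑ ((¬E ⊔ D) ⊓ C)  ⇔  (∃r.C ⊓ ((E ⊓ ¬D) ⊔ ¬C)) unsat w.r.t. T
   apply at x₀: ∃r.C⊑(¬E ⊔ D)
   open: L(x₀) ⊇ {¬C, ¬D, ¬E, ∃r.B, ∃r.C} (+ ∃-successors)
2. Hence ∃r.C ⊑ ((¬E ⊔ D) ⊓ C): not entailed.

No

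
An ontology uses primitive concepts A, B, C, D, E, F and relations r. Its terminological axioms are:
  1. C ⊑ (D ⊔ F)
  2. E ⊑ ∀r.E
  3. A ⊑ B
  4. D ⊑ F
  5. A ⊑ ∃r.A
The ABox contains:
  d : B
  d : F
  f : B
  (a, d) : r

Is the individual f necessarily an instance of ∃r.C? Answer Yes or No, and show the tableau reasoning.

No

1. f : ∃r.C?  L(f) = {B} ∪ {∀r.¬C}
   open: L(f) ⊇ {B, ¬A, ¬C, ¬D, ¬E, …} — f ∉ ∃r.C possible
2. Hence f : ∃r.C: not entailed.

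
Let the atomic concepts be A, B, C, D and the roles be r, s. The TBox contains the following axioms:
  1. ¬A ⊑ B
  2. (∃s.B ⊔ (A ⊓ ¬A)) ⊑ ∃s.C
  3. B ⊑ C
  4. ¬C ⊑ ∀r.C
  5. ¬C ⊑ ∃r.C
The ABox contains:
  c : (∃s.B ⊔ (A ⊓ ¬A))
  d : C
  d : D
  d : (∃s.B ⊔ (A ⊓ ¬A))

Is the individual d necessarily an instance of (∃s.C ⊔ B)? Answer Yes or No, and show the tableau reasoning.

Yes

1. d : (∃s.C ⊔ B)?  L(d) = {C, D, (∃s.B ⊔ (A ⊓ ¬A))} ∪ {(∀s.¬C ⊓ ¬B)}
   clash {B, ¬B} at d — d ∈ (∃s.C ⊔ B)
2. Hence d : (∃s.C ⊔ B): entailed.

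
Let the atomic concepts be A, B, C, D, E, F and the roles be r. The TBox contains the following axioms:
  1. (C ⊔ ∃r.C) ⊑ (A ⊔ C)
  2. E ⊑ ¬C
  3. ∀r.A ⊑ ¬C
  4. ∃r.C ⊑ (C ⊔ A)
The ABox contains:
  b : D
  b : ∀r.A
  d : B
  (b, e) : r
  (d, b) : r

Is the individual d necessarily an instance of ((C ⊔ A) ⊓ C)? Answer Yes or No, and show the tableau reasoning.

No

1. d : ((C ⊔ A) ⊓ C)?  L(d) = {B} ∪ {((¬C ⊓ ¬A) ⊔ ¬C)}
   open: L(d) ⊇ {B, ¬A, ¬C, ¬E, ∀r.¬C} — d ∉ ((C ⊔ A) ⊓ C) possible
2. Hence d : ((C ⊔ A) ⊓ C): not entailed.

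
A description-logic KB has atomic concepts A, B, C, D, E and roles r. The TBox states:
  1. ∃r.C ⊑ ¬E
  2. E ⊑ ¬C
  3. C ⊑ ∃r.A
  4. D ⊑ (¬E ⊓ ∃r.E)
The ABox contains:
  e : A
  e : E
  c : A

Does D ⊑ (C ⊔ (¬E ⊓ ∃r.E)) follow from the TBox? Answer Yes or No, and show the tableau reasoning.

1. D ⊑ (C ⊔ (¬E ⊓ ∃r.E))  ⇔  (D ⊓ (¬C ⊓ (E ⊔ ∀r.¬E))) unsat w.r.t. T
   all branches close; clash {E, ¬E} at an ∃-successor
2. Hence D ⊑ (C ⊔ (¬E ⊓ ∃r.E)): entailed.

Yes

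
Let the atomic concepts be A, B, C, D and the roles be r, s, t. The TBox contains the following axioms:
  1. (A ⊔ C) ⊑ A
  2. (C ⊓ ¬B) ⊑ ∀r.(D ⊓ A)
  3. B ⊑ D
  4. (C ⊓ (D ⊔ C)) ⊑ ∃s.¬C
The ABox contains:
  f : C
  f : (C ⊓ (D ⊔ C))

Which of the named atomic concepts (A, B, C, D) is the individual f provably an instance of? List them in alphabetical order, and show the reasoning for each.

1. f : A?  L(f) = {C, (C ⊓ (D ⊔ C))} ∪ {¬A}
   clash {A, ¬A} at f — f ∈ A
2. f : B?  L(f) = {C, (C ⊓ (D ⊔ C))} ∪ {¬B}
   apply at f: (C ⊓ (D ⊔ C))⊑∃s.¬C
   open: L(f) ⊇ {A, C, ¬B, ∀r.(D ⊓ A), ∃s.¬C} (+ ∃-successors) — f ∉ B possible
3. f : C?  L(f) = {C, (C ⊓ (D ⊔ C))} ∪ {¬C}
   clash {C, ¬C} at f — f ∈ C
4. f : D?  L(f) = {C, (C ⊓ (D ⊔ C))} ∪ {¬D}
   apply at f: (C ⊓ (D ⊔ C))⊑∃s.¬C
   open: L(f) ⊇ {A, C, ¬B, ¬D, ∀r.(D ⊓ A), …} (+ ∃-successors) — f ∉ D possible
5. Entailed for f: {A, C}

{A, C}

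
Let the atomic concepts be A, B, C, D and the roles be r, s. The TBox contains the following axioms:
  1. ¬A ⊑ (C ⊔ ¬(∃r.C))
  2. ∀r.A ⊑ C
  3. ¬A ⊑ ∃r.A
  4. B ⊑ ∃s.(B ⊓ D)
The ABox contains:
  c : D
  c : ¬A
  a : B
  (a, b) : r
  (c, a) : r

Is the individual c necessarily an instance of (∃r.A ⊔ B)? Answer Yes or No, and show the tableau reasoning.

1. c : (∃r.A ⊔ B)?  L(c) = {D, ¬A} ∪ {(∀r.¬A ⊓ ¬B)}
   clash {A, ¬A} at an ∃-successor — c ∈ (∃r.A ⊔ B)
2. Hence c : (∃r.A ⊔ B): entailed.

Yes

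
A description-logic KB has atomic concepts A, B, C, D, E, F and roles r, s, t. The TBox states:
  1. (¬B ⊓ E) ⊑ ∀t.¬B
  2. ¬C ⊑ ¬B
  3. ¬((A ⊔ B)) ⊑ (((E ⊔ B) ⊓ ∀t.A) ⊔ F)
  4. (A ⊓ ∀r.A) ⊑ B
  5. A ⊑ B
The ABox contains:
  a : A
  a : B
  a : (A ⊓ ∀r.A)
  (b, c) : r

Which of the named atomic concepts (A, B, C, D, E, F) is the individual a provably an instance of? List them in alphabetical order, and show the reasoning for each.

1. a : A?  L(a) = {A, B, (A ⊓ ∀r.A)} ∪ {¬A}
   clash {A, ¬A} at a — a ∈ A
2. a : B?  L(a) = {A, B, (A ⊓ ∀r.A)} ∪ {¬B}
   clash {B, ¬B} at a — a ∈ B
3. a : C?  L(a) = {A, B, (A ⊓ ∀r.A)} ∪ {¬C}
   clash {B, ¬B} at a — a ∈ C
4. a : D?  L(a) = {A, B, (A ⊓ ∀r.A)} ∪ {¬D}
   open: L(a) ⊇ {A, B, C, ¬D, ∀r.A} — a ∉ D possible
5. a : E?  L(a) = {A, B, (A ⊓ ∀r.A)} ∪ {¬E}
   open: L(a) ⊇ {A, B, C, ¬E, ∀r.A} — a ∉ E possible
6. a : F?  L(a) = {A, B, (A ⊓ ∀r.A)} ∪ {¬F}
   open: L(a) ⊇ {A, B, C, ¬F, ∀r.A} — a ∉ F possible
7. Entailed for a: {A, B, C}

{A, B, C}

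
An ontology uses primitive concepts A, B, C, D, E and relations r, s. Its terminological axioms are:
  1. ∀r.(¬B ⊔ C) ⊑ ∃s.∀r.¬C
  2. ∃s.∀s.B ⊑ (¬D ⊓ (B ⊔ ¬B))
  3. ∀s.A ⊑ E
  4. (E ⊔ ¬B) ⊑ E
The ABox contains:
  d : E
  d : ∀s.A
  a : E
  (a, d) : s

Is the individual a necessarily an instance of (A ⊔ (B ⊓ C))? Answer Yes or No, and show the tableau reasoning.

No

1. a : (A ⊔ (B ⊓ C))?  L(a) = {E} ∪ {(¬A ⊓ (¬B ⊔ ¬C))}
   open: L(a) ⊇ {E, ¬A, ¬B, ∀s.∃s.¬B, ∃r.(B ⊓ ¬C)} (+ ∃-successors) — a ∉ (A ⊔ (B ⊓ C)) possible
2. Hence a : (A ⊔ (B ⊓ C)): not entailed.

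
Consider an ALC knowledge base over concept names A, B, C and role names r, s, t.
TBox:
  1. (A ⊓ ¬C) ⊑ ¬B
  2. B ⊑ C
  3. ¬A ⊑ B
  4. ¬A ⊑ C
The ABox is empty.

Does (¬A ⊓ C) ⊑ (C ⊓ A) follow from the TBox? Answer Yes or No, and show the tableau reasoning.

No

1. (¬A ⊓ C) ⊑ (C ⊓ A)  ⇔  ((¬A ⊓ C) ⊓ (¬C ⊔ ¬A)) unsat w.r.t. T
   apply at x₀: ¬A⊑B
   open: L(x₀) ⊇ {B, C, ¬A}
2. Hence (¬A ⊓ C) ⊑ (C ⊓ A): not entailed.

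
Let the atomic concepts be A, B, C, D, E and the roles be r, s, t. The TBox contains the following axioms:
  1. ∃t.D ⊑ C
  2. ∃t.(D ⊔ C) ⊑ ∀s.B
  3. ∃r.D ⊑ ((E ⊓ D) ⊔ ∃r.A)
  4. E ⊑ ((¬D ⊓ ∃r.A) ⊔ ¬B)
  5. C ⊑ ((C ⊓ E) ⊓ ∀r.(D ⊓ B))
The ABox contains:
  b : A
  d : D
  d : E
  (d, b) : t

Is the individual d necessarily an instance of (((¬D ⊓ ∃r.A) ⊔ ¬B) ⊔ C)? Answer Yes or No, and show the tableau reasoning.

1. d : (((¬D ⊓ ∃r.A) ⊔ ¬B) ⊔ C)?  L(d) = {D, E} ∪ {(((D ⊔ ∀r.¬A) ⊓ B) ⊓ ¬C)}
   clash {C, ¬C} at d — d ∈ (((¬D ⊓ ∃r.A) ⊔ ¬B) ⊔ C)
2. Hence d : (((¬D ⊓ ∃r.A) ⊔ ¬B) ⊔ C): entailed.

Yes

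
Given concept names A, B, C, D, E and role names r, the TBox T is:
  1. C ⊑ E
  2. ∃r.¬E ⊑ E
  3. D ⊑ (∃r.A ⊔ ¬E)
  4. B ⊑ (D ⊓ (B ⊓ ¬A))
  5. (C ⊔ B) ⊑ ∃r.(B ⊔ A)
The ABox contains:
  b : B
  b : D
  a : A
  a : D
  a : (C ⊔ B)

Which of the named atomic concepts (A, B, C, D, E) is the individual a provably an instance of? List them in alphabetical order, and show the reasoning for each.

{A, C, D, E}

1. a : A?  L(a) = {A, D, (C ⊔ B)} ∪ {¬A}
   clash {A, ¬A} at a — a ∈ A
2. a : B?  L(a) = {A, D, (C ⊔ B)} ∪ {¬B}
   apply at a: D⊑(∃r.A ⊔ ¬E); (C ⊔ B)⊑∃r.(B ⊔ A)
   open: L(a) ⊇ {A, C, D, E, ¬B, …} (+ ∃-successors) — a ∉ B possible
3. a : C?  L(a) = {A, D, (C ⊔ B)} ∪ {¬C}
   clash {E, ¬E} at a — a ∈ C
4. a : D?  L(a) = {A, D, (C ⊔ B)} ∪ {¬D}
   clash {D, ¬D} at a — a ∈ D
5. a : E?  L(a) = {A, D, (C ⊔ B)} ∪ {¬E}
   clash {E, ¬E} at a — a ∈ E
6. Entailed for a: {A, C, D, E}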